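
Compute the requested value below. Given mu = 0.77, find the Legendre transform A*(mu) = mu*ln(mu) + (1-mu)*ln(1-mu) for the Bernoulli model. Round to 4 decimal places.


Legendre transform for Bernoulli:
A*(mu) = mu*log(mu) + (1-mu)*log(1-mu).
mu = 0.77, 1-mu = 0.23.
mu*log(mu) = 0.77*log(0.77) = -0.201251.
(1-mu)*log(1-mu) = 0.23*log(0.23) = -0.338025.
A* = -0.201251 + -0.338025 = -0.5393

-0.5393


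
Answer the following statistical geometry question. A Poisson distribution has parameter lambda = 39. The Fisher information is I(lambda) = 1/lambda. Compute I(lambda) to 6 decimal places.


Fisher information for Poisson: I(lambda) = 1/lambda.
lambda = 39.
I(lambda) = 1/39 = 0.025641

0.025641


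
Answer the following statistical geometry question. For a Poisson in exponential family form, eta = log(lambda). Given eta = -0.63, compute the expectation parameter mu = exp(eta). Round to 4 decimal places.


Expectation parameter for Poisson exponential family:
mu = exp(eta).
eta = -0.63.
mu = exp(-0.63) = 0.5326

0.5326


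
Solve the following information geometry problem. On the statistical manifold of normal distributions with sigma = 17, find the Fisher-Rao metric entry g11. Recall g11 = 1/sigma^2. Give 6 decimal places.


For the 2-parameter normal family, the Fisher metric has:
  g11 = 1/sigma^2, g22 = 2/sigma^2.
sigma = 17, sigma^2 = 289.
g11 = 0.003460

0.003460


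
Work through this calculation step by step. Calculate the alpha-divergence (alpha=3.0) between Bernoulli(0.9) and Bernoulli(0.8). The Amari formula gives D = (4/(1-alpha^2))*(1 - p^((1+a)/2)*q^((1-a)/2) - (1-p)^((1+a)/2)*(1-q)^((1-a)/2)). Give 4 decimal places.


Amari alpha-divergence:
D = (4/(1-alpha^2))*(1 - p^((1+a)/2)*q^((1-a)/2) - (1-p)^((1+a)/2)*(1-q)^((1-a)/2)).
alpha = 3.0, p = 0.9, q = 0.8.
e1 = (1+alpha)/2 = 2.0, e2 = (1-alpha)/2 = -1.0.
t1 = p^e1 * q^e2 = 0.9^2.0 * 0.8^-1.0 = 1.0125.
t2 = (1-p)^e1 * (1-q)^e2 = 0.1^2.0 * 0.2^-1.0 = 0.05.
4/(1-alpha^2) = -0.5.
D = -0.5*(1 - 1.0125 - 0.05) = 0.0313

0.0313


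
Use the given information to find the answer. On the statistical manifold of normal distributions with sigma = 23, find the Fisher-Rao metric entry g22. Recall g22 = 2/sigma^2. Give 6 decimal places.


For the 2-parameter normal family, the Fisher metric has:
  g11 = 1/sigma^2, g22 = 2/sigma^2.
sigma = 23, sigma^2 = 529.
g22 = 0.003781

0.003781


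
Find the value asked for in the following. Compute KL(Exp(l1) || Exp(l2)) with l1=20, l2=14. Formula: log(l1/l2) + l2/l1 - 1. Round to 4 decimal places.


KL divergence for exponential family:
KL = log(l1/l2) + l2/l1 - 1.
log(20/14) = 0.356675.
14/20 = 0.7.
KL = 0.356675 + 0.7 - 1 = 0.0567

0.0567


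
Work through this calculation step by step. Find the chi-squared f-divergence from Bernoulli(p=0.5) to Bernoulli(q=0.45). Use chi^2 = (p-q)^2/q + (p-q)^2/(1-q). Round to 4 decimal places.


Chi-squared divergence between Bernoulli distributions:
chi^2 = (p-q)^2/q + (p-q)^2/(1-q).
p = 0.5, q = 0.45, p-q = 0.05.
(p-q)^2 = 0.0025.
term1 = 0.0025/0.45 = 0.005556.
term2 = 0.0025/0.55 = 0.004545.
chi^2 = 0.005556 + 0.004545 = 0.0101

0.0101


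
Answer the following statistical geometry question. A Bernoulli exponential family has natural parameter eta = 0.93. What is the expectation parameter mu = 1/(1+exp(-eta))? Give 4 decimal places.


Dual coordinate (expectation parameter) for Bernoulli:
mu = 1/(1+exp(-eta)).
eta = 0.93.
exp(-eta) = exp(-0.93) = 0.394554.
mu = 1/(1+0.394554) = 0.7171

0.7171


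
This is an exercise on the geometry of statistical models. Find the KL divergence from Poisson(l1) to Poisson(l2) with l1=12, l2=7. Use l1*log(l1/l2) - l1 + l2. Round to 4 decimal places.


KL divergence for Poisson:
KL = l1*log(l1/l2) - l1 + l2.
l1 = 12, l2 = 7.
log(12/7) = 0.538997.
l1*log(l1/l2) = 12 * 0.538997 = 6.467958.
KL = 6.467958 - 12 + 7 = 1.4680

1.4680


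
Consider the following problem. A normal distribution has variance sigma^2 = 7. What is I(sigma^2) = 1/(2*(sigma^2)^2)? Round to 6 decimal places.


Fisher information for variance: I(sigma^2) = 1/(2*sigma^4).
sigma^2 = 7, so sigma^4 = 49.
I = 1/(2*49) = 1/98 = 0.010204

0.010204


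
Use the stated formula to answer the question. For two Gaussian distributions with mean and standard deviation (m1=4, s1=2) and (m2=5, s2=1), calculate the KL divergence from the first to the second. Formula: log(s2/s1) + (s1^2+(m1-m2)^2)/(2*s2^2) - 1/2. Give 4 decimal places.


KL divergence between normal distributions:
KL = log(s2/s1) + (s1^2 + (m1-m2)^2)/(2*s2^2) - 1/2.
log(1/2) = -0.693147.
(2^2 + (4-5)^2)/(2*1^2) = (4 + 1)/2 = 2.5.
KL = -0.693147 + 2.5 - 0.5 = 1.3069

1.3069


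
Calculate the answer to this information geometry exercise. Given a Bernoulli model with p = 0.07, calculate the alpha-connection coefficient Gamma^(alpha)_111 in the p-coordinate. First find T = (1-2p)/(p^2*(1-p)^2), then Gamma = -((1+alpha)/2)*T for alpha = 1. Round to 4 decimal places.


Skewness (Amari-Chentsov) tensor: T = (1-2p)/(p^2*(1-p)^2).
p = 0.07, 1-2p = 0.86, p^2 = 0.0049, (1-p)^2 = 0.8649.
T = 0.86/(0.0049 * 0.8649) = 202.92543.
In the p-coordinate, Gamma^(alpha) = Gamma^(0) - (alpha/2)*T with Gamma^(0) = (1/2)*g'(p) = -T/2,
so Gamma^(alpha) = -((1+alpha)/2)*T.
alpha = 1, -(1+alpha)/2 = -1.0.
Gamma = -1.0 * 202.92543 = -202.9254

-202.9254


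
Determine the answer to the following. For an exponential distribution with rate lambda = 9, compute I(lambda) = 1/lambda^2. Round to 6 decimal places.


Fisher information for exponential: I(lambda) = 1/lambda^2.
lambda = 9, lambda^2 = 81.
I = 1/81 = 0.012346

0.012346


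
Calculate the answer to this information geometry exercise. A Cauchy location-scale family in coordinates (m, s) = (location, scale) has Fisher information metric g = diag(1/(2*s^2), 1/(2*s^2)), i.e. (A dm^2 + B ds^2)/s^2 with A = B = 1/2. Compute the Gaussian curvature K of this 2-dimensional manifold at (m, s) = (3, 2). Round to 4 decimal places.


The metric has the form g = (A dm^2 + B ds^2)/s^2 with A = 1/2, B = 1/2.
Substitute u = sqrt(A/B)*m: g = B*(du^2 + ds^2)/s^2, i.e. B times the
Poincare upper half-plane metric, which has constant Gaussian curvature -1.
Scaling a 2D metric by a constant c divides the Gaussian curvature by c,
so K = -1/B = -1/(1/2) = -2.0000 everywhere (the point (m, s) = (3, 2) is irrelevant:
the curvature is constant).
The requested Gaussian curvature is K = -2.0000.

-2.0000


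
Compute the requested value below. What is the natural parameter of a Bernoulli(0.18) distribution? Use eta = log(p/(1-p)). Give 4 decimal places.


Natural parameter for Bernoulli: eta = log(p/(1-p)).
p = 0.18, 1-p = 0.82.
p/(1-p) = 0.219512.
eta = log(0.219512) = -1.5163

-1.5163


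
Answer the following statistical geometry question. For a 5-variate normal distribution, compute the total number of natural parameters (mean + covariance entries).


Exponential family dimension calculation:
For 5-dim MVN: mean has 5 params, covariance has 5*6/2 = 15 unique entries.
Total dim = 5 + 15 = 20.

20


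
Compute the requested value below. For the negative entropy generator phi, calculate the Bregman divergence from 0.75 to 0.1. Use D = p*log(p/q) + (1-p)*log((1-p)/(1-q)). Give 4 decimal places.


Bregman divergence with negative entropy generator:
D = p*log(p/q) + (1-p)*log((1-p)/(1-q)).
p = 0.75, q = 0.1.
p*log(p/q) = 0.75*log(0.75/0.1) = 1.511177.
(1-p)*log((1-p)/(1-q)) = 0.25*log(0.25/0.9) = -0.320233.
D = 1.511177 + -0.320233 = 1.1909

1.1909


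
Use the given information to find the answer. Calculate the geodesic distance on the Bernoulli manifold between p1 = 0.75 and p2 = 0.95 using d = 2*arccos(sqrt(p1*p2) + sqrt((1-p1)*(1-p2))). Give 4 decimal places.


Geodesic distance on Bernoulli manifold:
d(p1,p2) = 2*arccos(sqrt(p1*p2) + sqrt((1-p1)*(1-p2))).
sqrt(p1*p2) = sqrt(0.75*0.95) = 0.844097.
sqrt((1-p1)*(1-p2)) = sqrt(0.25*0.05) = 0.111803.
arg = 0.844097 + 0.111803 = 0.955901.
d = 2*arccos(0.955901) = 0.5962

0.5962


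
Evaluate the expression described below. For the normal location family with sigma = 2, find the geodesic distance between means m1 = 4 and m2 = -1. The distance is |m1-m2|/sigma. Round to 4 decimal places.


On the fixed-variance normal subfamily, geodesic distance = |m1-m2|/sigma.
|4 - -1| = 5.
sigma = 2.
d = 5/2 = 2.5000

2.5000


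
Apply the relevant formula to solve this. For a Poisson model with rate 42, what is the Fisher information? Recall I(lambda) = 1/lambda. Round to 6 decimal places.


Fisher information for Poisson: I(lambda) = 1/lambda.
lambda = 42.
I(lambda) = 1/42 = 0.023810

0.023810


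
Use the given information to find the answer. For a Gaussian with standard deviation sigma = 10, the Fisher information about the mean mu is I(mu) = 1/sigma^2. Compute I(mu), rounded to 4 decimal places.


The Fisher information for the mean of a normal distribution is I(mu) = 1/sigma^2.
sigma = 10, so sigma^2 = 100.
I(mu) = 1/100 = 0.0100

0.0100


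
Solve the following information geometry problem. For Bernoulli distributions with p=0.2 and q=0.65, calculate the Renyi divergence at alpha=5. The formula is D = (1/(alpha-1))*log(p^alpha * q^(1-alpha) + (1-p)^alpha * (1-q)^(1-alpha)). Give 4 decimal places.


Renyi divergence of order alpha between Bernoulli distributions:
D = (1/(alpha-1))*log(p^alpha * q^(1-alpha) + (1-p)^alpha * (1-q)^(1-alpha)).
alpha = 5, p = 0.2, q = 0.65.
p^alpha * q^(1-alpha) = 0.2^5 * 0.65^-4 = 0.001793.
(1-p)^alpha * (1-q)^(1-alpha) = 0.8^5 * 0.35^-4 = 21.836235.
sum = 0.001793 + 21.836235 = 21.838028.
D = (1/4)*log(21.838028) = 0.7709

0.7709


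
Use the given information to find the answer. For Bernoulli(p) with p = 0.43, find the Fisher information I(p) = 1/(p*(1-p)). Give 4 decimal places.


For Bernoulli(p), Fisher information is I(p) = 1/(p*(1-p)).
p = 0.43, 1-p = 0.57.
p*(1-p) = 0.2451.
I(p) = 1/0.2451 = 4.0800

4.0800


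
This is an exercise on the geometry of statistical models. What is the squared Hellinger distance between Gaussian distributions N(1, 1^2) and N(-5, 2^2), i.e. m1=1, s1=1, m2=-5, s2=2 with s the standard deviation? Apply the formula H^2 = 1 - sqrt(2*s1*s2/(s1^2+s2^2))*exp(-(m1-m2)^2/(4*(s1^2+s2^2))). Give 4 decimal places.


Squared Hellinger distance for Gaussians:
H^2 = 1 - sqrt(2*s1*s2/(s1^2+s2^2)) * exp(-(m1-m2)^2/(4*(s1^2+s2^2))).
s1^2 = 1, s2^2 = 4, s1^2+s2^2 = 5.
sqrt(2*1*2/(5)) = 0.894427.
(m1-m2)^2 = (6)^2 = 36.
exp(-36/(4*5)) = exp(-1.8) = 0.165299.
H^2 = 1 - 0.894427*0.165299 = 0.8522

0.8522


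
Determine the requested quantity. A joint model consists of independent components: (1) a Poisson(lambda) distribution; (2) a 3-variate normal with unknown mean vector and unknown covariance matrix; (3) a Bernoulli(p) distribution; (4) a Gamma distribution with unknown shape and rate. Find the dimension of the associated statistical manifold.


The dimension of a statistical manifold equals the number of free
(independent) real parameters of the model. For a product of independent
blocks the parameter counts add.
- Poisson (lambda): 1.
- 3-variate normal: 3 (mean) + 3*4/2 = 6 (symmetric covariance) = 9.
- Bernoulli (p): 1.
- Gamma (shape, rate): 2.
Total = 1 + 9 + 1 + 2 = 13.
Dimension = 13

13


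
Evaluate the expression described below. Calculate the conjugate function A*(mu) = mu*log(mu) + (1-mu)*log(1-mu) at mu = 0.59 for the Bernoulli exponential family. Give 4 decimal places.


Legendre transform for Bernoulli:
A*(mu) = mu*log(mu) + (1-mu)*log(1-mu).
mu = 0.59, 1-mu = 0.41.
mu*log(mu) = 0.59*log(0.59) = -0.311303.
(1-mu)*log(1-mu) = 0.41*log(0.41) = -0.365555.
A* = -0.311303 + -0.365555 = -0.6769

-0.6769


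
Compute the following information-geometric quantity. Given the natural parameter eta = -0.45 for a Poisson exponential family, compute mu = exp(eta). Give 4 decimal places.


Expectation parameter for Poisson exponential family:
mu = exp(eta).
eta = -0.45.
mu = exp(-0.45) = 0.6376

0.6376


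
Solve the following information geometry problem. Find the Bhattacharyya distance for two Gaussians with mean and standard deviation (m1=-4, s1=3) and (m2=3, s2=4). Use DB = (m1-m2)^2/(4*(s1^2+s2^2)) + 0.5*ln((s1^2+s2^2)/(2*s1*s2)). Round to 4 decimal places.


Bhattacharyya distance between two Gaussians:
DB = (m1-m2)^2/(4*(s1^2+s2^2)) + (1/2)*ln((s1^2+s2^2)/(2*s1*s2)).
(m1-m2)^2 = (-7)^2 = 49.
s1^2+s2^2 = 9 + 16 = 25.
term1 = 49/100 = 0.49.
term2 = 0.5*ln(25/24.0) = 0.020411.
DB = 0.49 + 0.020411 = 0.5104

0.5104


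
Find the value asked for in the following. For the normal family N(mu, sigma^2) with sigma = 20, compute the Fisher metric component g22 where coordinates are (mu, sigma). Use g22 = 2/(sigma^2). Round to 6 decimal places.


For the 2-parameter normal family, the Fisher metric has:
  g11 = 1/sigma^2, g22 = 2/sigma^2.
sigma = 20, sigma^2 = 400.
g22 = 0.005000

0.005000


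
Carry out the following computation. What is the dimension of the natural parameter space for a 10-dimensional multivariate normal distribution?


Exponential family dimension calculation:
For 10-dim MVN: mean has 10 params, covariance has 10*11/2 = 55 unique entries.
Total dim = 10 + 55 = 65.

65


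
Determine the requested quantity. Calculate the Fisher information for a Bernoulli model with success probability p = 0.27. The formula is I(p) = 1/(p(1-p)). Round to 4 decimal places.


For Bernoulli(p), Fisher information is I(p) = 1/(p*(1-p)).
p = 0.27, 1-p = 0.73.
p*(1-p) = 0.1971.
I(p) = 1/0.1971 = 5.0736

5.0736


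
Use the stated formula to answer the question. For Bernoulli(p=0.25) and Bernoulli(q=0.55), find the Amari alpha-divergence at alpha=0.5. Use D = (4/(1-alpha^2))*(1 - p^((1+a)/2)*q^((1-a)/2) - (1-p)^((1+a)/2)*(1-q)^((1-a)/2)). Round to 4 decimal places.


Amari alpha-divergence:
D = (4/(1-alpha^2))*(1 - p^((1+a)/2)*q^((1-a)/2) - (1-p)^((1+a)/2)*(1-q)^((1-a)/2)).
alpha = 0.5, p = 0.25, q = 0.55.
e1 = (1+alpha)/2 = 0.75, e2 = (1-alpha)/2 = 0.25.
t1 = p^e1 * q^e2 = 0.25^0.75 * 0.55^0.25 = 0.304471.
t2 = (1-p)^e1 * (1-q)^e2 = 0.75^0.75 * 0.45^0.25 = 0.660084.
4/(1-alpha^2) = 5.333333.
D = 5.333333*(1 - 0.304471 - 0.660084) = 0.1890

0.1890


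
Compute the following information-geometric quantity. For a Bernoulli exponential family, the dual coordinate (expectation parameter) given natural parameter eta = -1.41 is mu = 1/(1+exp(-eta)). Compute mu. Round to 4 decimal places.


Dual coordinate (expectation parameter) for Bernoulli:
mu = 1/(1+exp(-eta)).
eta = -1.41.
exp(-eta) = exp(1.41) = 4.095955.
mu = 1/(1+4.095955) = 0.1962

0.1962


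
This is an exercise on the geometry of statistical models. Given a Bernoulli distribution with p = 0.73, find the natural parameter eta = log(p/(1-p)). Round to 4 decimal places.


Natural parameter for Bernoulli: eta = log(p/(1-p)).
p = 0.73, 1-p = 0.27.
p/(1-p) = 2.703704.
eta = log(2.703704) = 0.9946

0.9946


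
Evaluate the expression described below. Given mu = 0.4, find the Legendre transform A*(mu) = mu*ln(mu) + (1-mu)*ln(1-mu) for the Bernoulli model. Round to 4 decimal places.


Legendre transform for Bernoulli:
A*(mu) = mu*log(mu) + (1-mu)*log(1-mu).
mu = 0.4, 1-mu = 0.6.
mu*log(mu) = 0.4*log(0.4) = -0.366516.
(1-mu)*log(1-mu) = 0.6*log(0.6) = -0.306495.
A* = -0.366516 + -0.306495 = -0.6730

-0.6730


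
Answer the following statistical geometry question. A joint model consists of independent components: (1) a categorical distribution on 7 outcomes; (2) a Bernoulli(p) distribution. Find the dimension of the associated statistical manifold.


The dimension of a statistical manifold equals the number of free
(independent) real parameters of the model. For a product of independent
blocks the parameter counts add.
- categorical on 7 outcomes (probabilities sum to 1): 7-1 = 6.
- Bernoulli (p): 1.
Total = 6 + 1 = 7.
Dimension = 7

7


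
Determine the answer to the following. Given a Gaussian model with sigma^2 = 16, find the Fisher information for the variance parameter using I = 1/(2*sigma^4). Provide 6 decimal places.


Fisher information for variance: I(sigma^2) = 1/(2*sigma^4).
sigma^2 = 16, so sigma^4 = 256.
I = 1/(2*256) = 1/512 = 0.001953

0.001953


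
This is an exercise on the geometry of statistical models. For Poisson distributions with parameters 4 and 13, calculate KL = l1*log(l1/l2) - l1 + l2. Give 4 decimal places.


KL divergence for Poisson:
KL = l1*log(l1/l2) - l1 + l2.
l1 = 4, l2 = 13.
log(4/13) = -1.178655.
l1*log(l1/l2) = 4 * -1.178655 = -4.71462.
KL = -4.71462 - 4 + 13 = 4.2854

4.2854


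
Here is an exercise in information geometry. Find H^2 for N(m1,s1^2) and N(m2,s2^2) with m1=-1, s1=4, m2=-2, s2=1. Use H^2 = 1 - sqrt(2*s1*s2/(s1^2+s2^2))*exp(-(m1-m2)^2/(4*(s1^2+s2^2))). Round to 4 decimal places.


Squared Hellinger distance for Gaussians:
H^2 = 1 - sqrt(2*s1*s2/(s1^2+s2^2)) * exp(-(m1-m2)^2/(4*(s1^2+s2^2))).
s1^2 = 16, s2^2 = 1, s1^2+s2^2 = 17.
sqrt(2*4*1/(17)) = 0.685994.
(m1-m2)^2 = (1)^2 = 1.
exp(-1/(4*17)) = exp(-0.014706) = 0.985402.
H^2 = 1 - 0.685994*0.985402 = 0.3240

0.3240


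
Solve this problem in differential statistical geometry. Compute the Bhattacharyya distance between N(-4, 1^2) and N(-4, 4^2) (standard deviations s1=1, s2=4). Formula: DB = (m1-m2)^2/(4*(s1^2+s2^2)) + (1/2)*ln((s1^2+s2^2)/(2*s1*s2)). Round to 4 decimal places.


Bhattacharyya distance between two Gaussians:
DB = (m1-m2)^2/(4*(s1^2+s2^2)) + (1/2)*ln((s1^2+s2^2)/(2*s1*s2)).
(m1-m2)^2 = (0)^2 = 0.
s1^2+s2^2 = 1 + 16 = 17.
term1 = 0/68 = 0.0.
term2 = 0.5*ln(17/8.0) = 0.376886.
DB = 0.0 + 0.376886 = 0.3769

0.3769


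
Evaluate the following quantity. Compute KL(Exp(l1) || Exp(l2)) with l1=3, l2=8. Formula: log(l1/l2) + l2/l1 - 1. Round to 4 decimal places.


KL divergence for exponential family:
KL = log(l1/l2) + l2/l1 - 1.
log(3/8) = -0.980829.
8/3 = 2.666667.
KL = -0.980829 + 2.666667 - 1 = 0.6858

0.6858


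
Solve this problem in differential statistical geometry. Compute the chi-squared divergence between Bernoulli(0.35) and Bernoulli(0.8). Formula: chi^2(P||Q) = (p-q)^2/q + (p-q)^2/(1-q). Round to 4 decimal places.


Chi-squared divergence between Bernoulli distributions:
chi^2 = (p-q)^2/q + (p-q)^2/(1-q).
p = 0.35, q = 0.8, p-q = -0.45.
(p-q)^2 = 0.2025.
term1 = 0.2025/0.8 = 0.253125.
term2 = 0.2025/0.2 = 1.0125.
chi^2 = 0.253125 + 1.0125 = 1.2656

1.2656


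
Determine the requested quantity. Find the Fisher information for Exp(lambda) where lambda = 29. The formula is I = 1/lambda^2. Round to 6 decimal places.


Fisher information for exponential: I(lambda) = 1/lambda^2.
lambda = 29, lambda^2 = 841.
I = 1/841 = 0.001189

0.001189


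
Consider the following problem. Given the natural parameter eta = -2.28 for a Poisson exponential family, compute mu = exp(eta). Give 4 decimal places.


Expectation parameter for Poisson exponential family:
mu = exp(eta).
eta = -2.28.
mu = exp(-2.28) = 0.1023

0.1023


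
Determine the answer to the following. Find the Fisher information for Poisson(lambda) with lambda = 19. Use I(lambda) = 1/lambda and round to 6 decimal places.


Fisher information for Poisson: I(lambda) = 1/lambda.
lambda = 19.
I(lambda) = 1/19 = 0.052632

0.052632


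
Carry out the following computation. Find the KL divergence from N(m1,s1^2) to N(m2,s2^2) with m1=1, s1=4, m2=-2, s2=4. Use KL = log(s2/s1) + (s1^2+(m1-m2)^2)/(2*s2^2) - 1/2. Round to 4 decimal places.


KL divergence between normal distributions:
KL = log(s2/s1) + (s1^2 + (m1-m2)^2)/(2*s2^2) - 1/2.
log(4/4) = 0.0.
(4^2 + (1--2)^2)/(2*4^2) = (16 + 9)/32 = 0.78125.
KL = 0.0 + 0.78125 - 0.5 = 0.2813

0.2813


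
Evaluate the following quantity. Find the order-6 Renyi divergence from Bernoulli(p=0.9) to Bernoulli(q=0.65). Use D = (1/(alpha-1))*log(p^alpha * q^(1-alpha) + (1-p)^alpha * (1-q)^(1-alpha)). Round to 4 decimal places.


Renyi divergence of order alpha between Bernoulli distributions:
D = (1/(alpha-1))*log(p^alpha * q^(1-alpha) + (1-p)^alpha * (1-q)^(1-alpha)).
alpha = 6, p = 0.9, q = 0.65.
p^alpha * q^(1-alpha) = 0.9^6 * 0.65^-5 = 4.58024.
(1-p)^alpha * (1-q)^(1-alpha) = 0.1^6 * 0.35^-5 = 0.00019.
sum = 4.58024 + 0.00019 = 4.580431.
D = (1/5)*log(4.580431) = 0.3044

0.3044


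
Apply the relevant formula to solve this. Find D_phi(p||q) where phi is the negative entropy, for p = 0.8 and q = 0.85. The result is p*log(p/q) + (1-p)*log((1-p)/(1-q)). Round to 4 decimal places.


Bregman divergence with negative entropy generator:
D = p*log(p/q) + (1-p)*log((1-p)/(1-q)).
p = 0.8, q = 0.85.
p*log(p/q) = 0.8*log(0.8/0.85) = -0.0485.
(1-p)*log((1-p)/(1-q)) = 0.2*log(0.2/0.15) = 0.057536.
D = -0.0485 + 0.057536 = 0.0090

0.0090


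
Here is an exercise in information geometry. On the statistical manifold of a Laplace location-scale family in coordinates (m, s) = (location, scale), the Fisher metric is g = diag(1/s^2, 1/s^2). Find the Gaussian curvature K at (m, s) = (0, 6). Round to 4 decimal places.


The metric has the form g = (A dm^2 + B ds^2)/s^2 with A = 1, B = 1.
Substitute u = sqrt(A/B)*m: g = B*(du^2 + ds^2)/s^2, i.e. B times the
Poincare upper half-plane metric, which has constant Gaussian curvature -1.
Scaling a 2D metric by a constant c divides the Gaussian curvature by c,
so K = -1/B = -1/(1) = -1.0000 everywhere (the point (m, s) = (0, 6) is irrelevant:
the curvature is constant).
The requested Gaussian curvature is K = -1.0000.

-1.0000


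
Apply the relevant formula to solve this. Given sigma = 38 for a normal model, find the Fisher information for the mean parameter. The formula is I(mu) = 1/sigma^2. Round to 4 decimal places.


The Fisher information for the mean of a normal distribution is I(mu) = 1/sigma^2.
sigma = 38, so sigma^2 = 1444.
I(mu) = 1/1444 = 0.0007

0.0007


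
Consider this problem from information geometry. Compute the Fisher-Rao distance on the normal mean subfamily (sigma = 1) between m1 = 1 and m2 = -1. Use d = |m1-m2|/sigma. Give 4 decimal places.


On the fixed-variance normal subfamily, geodesic distance = |m1-m2|/sigma.
|1 - -1| = 2.
sigma = 1.
d = 2/1 = 2.0000

2.0000


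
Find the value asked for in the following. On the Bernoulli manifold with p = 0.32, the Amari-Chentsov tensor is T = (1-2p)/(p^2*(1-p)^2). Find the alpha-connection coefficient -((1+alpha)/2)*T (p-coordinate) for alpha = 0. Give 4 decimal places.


Skewness (Amari-Chentsov) tensor: T = (1-2p)/(p^2*(1-p)^2).
p = 0.32, 1-2p = 0.36, p^2 = 0.1024, (1-p)^2 = 0.4624.
T = 0.36/(0.1024 * 0.4624) = 7.602995.
In the p-coordinate, Gamma^(alpha) = Gamma^(0) - (alpha/2)*T with Gamma^(0) = (1/2)*g'(p) = -T/2,
so Gamma^(alpha) = -((1+alpha)/2)*T.
alpha = 0, -(1+alpha)/2 = -0.5.
Gamma = -0.5 * 7.602995 = -3.8015

-3.8015


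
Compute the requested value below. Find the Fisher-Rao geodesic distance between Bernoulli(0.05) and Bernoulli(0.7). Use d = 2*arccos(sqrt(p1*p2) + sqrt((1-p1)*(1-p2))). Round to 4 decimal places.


Geodesic distance on Bernoulli manifold:
d(p1,p2) = 2*arccos(sqrt(p1*p2) + sqrt((1-p1)*(1-p2))).
sqrt(p1*p2) = sqrt(0.05*0.7) = 0.187083.
sqrt((1-p1)*(1-p2)) = sqrt(0.95*0.3) = 0.533854.
arg = 0.187083 + 0.533854 = 0.720937.
d = 2*arccos(0.720937) = 1.5313

1.5313


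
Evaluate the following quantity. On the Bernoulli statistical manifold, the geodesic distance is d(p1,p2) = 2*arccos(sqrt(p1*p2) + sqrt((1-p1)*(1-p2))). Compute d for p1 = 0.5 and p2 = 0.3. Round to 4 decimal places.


Geodesic distance on Bernoulli manifold:
d(p1,p2) = 2*arccos(sqrt(p1*p2) + sqrt((1-p1)*(1-p2))).
sqrt(p1*p2) = sqrt(0.5*0.3) = 0.387298.
sqrt((1-p1)*(1-p2)) = sqrt(0.5*0.7) = 0.591608.
arg = 0.387298 + 0.591608 = 0.978906.
d = 2*arccos(0.978906) = 0.4115

0.4115


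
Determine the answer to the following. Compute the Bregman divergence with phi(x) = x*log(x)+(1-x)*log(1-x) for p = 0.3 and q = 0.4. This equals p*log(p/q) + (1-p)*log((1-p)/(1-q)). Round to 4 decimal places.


Bregman divergence with negative entropy generator:
D = p*log(p/q) + (1-p)*log((1-p)/(1-q)).
p = 0.3, q = 0.4.
p*log(p/q) = 0.3*log(0.3/0.4) = -0.086305.
(1-p)*log((1-p)/(1-q)) = 0.7*log(0.7/0.6) = 0.107905.
D = -0.086305 + 0.107905 = 0.0216

0.0216


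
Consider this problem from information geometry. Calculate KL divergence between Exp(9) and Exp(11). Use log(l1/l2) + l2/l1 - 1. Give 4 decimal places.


KL divergence for exponential family:
KL = log(l1/l2) + l2/l1 - 1.
log(9/11) = -0.200671.
11/9 = 1.222222.
KL = -0.200671 + 1.222222 - 1 = 0.0216

0.0216


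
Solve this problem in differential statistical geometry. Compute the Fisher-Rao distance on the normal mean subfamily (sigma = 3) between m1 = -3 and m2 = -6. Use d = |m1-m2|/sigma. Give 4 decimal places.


On the fixed-variance normal subfamily, geodesic distance = |m1-m2|/sigma.
|-3 - -6| = 3.
sigma = 3.
d = 3/3 = 1.0000

1.0000


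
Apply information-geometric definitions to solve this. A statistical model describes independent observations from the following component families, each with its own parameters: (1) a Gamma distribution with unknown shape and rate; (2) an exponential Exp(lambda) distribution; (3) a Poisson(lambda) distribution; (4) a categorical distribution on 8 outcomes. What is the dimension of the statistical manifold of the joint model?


The dimension of a statistical manifold equals the number of free
(independent) real parameters of the model. For a product of independent
blocks the parameter counts add.
- Gamma (shape, rate): 2.
- exponential (lambda): 1.
- Poisson (lambda): 1.
- categorical on 8 outcomes (probabilities sum to 1): 8-1 = 7.
Total = 2 + 1 + 1 + 7 = 11.
Dimension = 11

11


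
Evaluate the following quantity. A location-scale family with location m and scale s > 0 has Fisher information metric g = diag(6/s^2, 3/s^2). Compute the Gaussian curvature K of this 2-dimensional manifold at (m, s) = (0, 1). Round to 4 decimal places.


The metric has the form g = (A dm^2 + B ds^2)/s^2 with A = 6, B = 3.
Substitute u = sqrt(A/B)*m: g = B*(du^2 + ds^2)/s^2, i.e. B times the
Poincare upper half-plane metric, which has constant Gaussian curvature -1.
Scaling a 2D metric by a constant c divides the Gaussian curvature by c,
so K = -1/B = -1/(3) = -0.3333 everywhere (the point (m, s) = (0, 1) is irrelevant:
the curvature is constant).
The requested Gaussian curvature is K = -0.3333.

-0.3333


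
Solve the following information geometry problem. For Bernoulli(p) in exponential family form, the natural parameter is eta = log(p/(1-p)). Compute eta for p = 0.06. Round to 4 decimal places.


Natural parameter for Bernoulli: eta = log(p/(1-p)).
p = 0.06, 1-p = 0.94.
p/(1-p) = 0.06383.
eta = log(0.06383) = -2.7515

-2.7515


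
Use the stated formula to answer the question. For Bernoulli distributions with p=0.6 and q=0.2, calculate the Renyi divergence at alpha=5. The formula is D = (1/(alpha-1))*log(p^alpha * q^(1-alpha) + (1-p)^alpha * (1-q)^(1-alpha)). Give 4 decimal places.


Renyi divergence of order alpha between Bernoulli distributions:
D = (1/(alpha-1))*log(p^alpha * q^(1-alpha) + (1-p)^alpha * (1-q)^(1-alpha)).
alpha = 5, p = 0.6, q = 0.2.
p^alpha * q^(1-alpha) = 0.6^5 * 0.2^-4 = 48.6.
(1-p)^alpha * (1-q)^(1-alpha) = 0.4^5 * 0.8^-4 = 0.025.
sum = 48.6 + 0.025 = 48.625.
D = (1/4)*log(48.625) = 0.9710

0.9710


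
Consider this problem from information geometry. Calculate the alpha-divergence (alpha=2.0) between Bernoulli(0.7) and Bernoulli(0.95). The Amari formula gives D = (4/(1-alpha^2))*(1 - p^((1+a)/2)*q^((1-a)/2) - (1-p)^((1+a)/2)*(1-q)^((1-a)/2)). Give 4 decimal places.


Amari alpha-divergence:
D = (4/(1-alpha^2))*(1 - p^((1+a)/2)*q^((1-a)/2) - (1-p)^((1+a)/2)*(1-q)^((1-a)/2)).
alpha = 2.0, p = 0.7, q = 0.95.
e1 = (1+alpha)/2 = 1.5, e2 = (1-alpha)/2 = -0.5.
t1 = p^e1 * q^e2 = 0.7^1.5 * 0.95^-0.5 = 0.600877.
t2 = (1-p)^e1 * (1-q)^e2 = 0.3^1.5 * 0.05^-0.5 = 0.734847.
4/(1-alpha^2) = -1.333333.
D = -1.333333*(1 - 0.600877 - 0.734847) = 0.4476

0.4476


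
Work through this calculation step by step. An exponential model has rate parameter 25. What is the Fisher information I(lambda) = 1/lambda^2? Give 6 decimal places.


Fisher information for exponential: I(lambda) = 1/lambda^2.
lambda = 25, lambda^2 = 625.
I = 1/625 = 0.001600

0.001600


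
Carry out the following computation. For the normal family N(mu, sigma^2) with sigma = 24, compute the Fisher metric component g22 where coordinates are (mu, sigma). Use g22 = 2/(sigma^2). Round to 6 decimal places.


For the 2-parameter normal family, the Fisher metric has:
  g11 = 1/sigma^2, g22 = 2/sigma^2.
sigma = 24, sigma^2 = 576.
g22 = 0.003472

0.003472


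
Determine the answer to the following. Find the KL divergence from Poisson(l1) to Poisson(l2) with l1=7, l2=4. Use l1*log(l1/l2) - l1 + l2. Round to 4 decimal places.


KL divergence for Poisson:
KL = l1*log(l1/l2) - l1 + l2.
l1 = 7, l2 = 4.
log(7/4) = 0.559616.
l1*log(l1/l2) = 7 * 0.559616 = 3.917311.
KL = 3.917311 - 7 + 4 = 0.9173

0.9173


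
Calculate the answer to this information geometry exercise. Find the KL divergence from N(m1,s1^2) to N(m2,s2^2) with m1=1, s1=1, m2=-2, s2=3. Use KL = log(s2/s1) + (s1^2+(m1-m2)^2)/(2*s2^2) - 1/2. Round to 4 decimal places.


KL divergence between normal distributions:
KL = log(s2/s1) + (s1^2 + (m1-m2)^2)/(2*s2^2) - 1/2.
log(3/1) = 1.098612.
(1^2 + (1--2)^2)/(2*3^2) = (1 + 9)/18 = 0.555556.
KL = 1.098612 + 0.555556 - 0.5 = 1.1542

1.1542


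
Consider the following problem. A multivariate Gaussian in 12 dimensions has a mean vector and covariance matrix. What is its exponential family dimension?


Exponential family dimension calculation:
For 12-dim MVN: mean has 12 params, covariance has 12*13/2 = 78 unique entries.
Total dim = 12 + 78 = 90.

90


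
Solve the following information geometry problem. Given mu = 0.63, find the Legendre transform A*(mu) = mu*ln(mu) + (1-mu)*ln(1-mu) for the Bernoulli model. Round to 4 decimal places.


Legendre transform for Bernoulli:
A*(mu) = mu*log(mu) + (1-mu)*log(1-mu).
mu = 0.63, 1-mu = 0.37.
mu*log(mu) = 0.63*log(0.63) = -0.291082.
(1-mu)*log(1-mu) = 0.37*log(0.37) = -0.367873.
A* = -0.291082 + -0.367873 = -0.6590

-0.6590


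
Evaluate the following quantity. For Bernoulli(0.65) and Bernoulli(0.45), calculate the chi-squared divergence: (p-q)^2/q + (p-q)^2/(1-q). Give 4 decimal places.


Chi-squared divergence between Bernoulli distributions:
chi^2 = (p-q)^2/q + (p-q)^2/(1-q).
p = 0.65, q = 0.45, p-q = 0.2.
(p-q)^2 = 0.04.
term1 = 0.04/0.45 = 0.088889.
term2 = 0.04/0.55 = 0.072727.
chi^2 = 0.088889 + 0.072727 = 0.1616

0.1616


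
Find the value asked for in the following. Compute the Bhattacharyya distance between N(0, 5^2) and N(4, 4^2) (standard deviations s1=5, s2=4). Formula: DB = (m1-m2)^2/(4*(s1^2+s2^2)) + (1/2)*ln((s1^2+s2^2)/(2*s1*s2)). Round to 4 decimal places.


Bhattacharyya distance between two Gaussians:
DB = (m1-m2)^2/(4*(s1^2+s2^2)) + (1/2)*ln((s1^2+s2^2)/(2*s1*s2)).
(m1-m2)^2 = (-4)^2 = 16.
s1^2+s2^2 = 25 + 16 = 41.
term1 = 16/164 = 0.097561.
term2 = 0.5*ln(41/40.0) = 0.012346.
DB = 0.097561 + 0.012346 = 0.1099

0.1099


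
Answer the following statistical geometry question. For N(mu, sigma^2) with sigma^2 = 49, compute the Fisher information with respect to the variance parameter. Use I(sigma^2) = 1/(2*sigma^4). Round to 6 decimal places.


Fisher information for variance: I(sigma^2) = 1/(2*sigma^4).
sigma^2 = 49, so sigma^4 = 2401.
I = 1/(2*2401) = 1/4802 = 0.000208

0.000208


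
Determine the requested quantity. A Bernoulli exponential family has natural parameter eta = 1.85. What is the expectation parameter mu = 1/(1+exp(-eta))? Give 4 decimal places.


Dual coordinate (expectation parameter) for Bernoulli:
mu = 1/(1+exp(-eta)).
eta = 1.85.
exp(-eta) = exp(-1.85) = 0.157237.
mu = 1/(1+0.157237) = 0.8641

0.8641


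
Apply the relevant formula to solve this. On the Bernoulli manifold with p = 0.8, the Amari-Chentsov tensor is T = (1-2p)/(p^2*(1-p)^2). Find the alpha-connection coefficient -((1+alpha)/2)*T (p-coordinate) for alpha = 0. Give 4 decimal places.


Skewness (Amari-Chentsov) tensor: T = (1-2p)/(p^2*(1-p)^2).
p = 0.8, 1-2p = -0.6, p^2 = 0.64, (1-p)^2 = 0.04.
T = -0.6/(0.64 * 0.04) = -23.4375.
In the p-coordinate, Gamma^(alpha) = Gamma^(0) - (alpha/2)*T with Gamma^(0) = (1/2)*g'(p) = -T/2,
so Gamma^(alpha) = -((1+alpha)/2)*T.
alpha = 0, -(1+alpha)/2 = -0.5.
Gamma = -0.5 * -23.4375 = 11.7188

11.7188


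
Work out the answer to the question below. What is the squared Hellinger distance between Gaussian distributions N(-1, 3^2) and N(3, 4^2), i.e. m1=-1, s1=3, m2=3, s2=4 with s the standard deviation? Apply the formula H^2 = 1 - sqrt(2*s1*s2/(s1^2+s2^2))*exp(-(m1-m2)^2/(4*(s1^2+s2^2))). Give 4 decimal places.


Squared Hellinger distance for Gaussians:
H^2 = 1 - sqrt(2*s1*s2/(s1^2+s2^2)) * exp(-(m1-m2)^2/(4*(s1^2+s2^2))).
s1^2 = 9, s2^2 = 16, s1^2+s2^2 = 25.
sqrt(2*3*4/(25)) = 0.979796.
(m1-m2)^2 = (-4)^2 = 16.
exp(-16/(4*25)) = exp(-0.16) = 0.852144.
H^2 = 1 - 0.979796*0.852144 = 0.1651

0.1651


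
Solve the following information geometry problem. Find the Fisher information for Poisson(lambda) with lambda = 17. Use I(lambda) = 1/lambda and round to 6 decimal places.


Fisher information for Poisson: I(lambda) = 1/lambda.
lambda = 17.
I(lambda) = 1/17 = 0.058824

0.058824


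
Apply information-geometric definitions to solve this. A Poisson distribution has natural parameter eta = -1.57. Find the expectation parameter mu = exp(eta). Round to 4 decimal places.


Expectation parameter for Poisson exponential family:
mu = exp(eta).
eta = -1.57.
mu = exp(-1.57) = 0.2080

0.2080


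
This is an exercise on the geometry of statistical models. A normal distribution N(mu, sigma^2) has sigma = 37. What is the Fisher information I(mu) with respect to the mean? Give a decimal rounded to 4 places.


The Fisher information for the mean of a normal distribution is I(mu) = 1/sigma^2.
sigma = 37, so sigma^2 = 1369.
I(mu) = 1/1369 = 0.0007

0.0007


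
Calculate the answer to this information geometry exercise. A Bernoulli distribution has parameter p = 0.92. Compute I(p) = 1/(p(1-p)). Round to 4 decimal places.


For Bernoulli(p), Fisher information is I(p) = 1/(p*(1-p)).
p = 0.92, 1-p = 0.08.
p*(1-p) = 0.0736.
I(p) = 1/0.0736 = 13.5870

13.5870


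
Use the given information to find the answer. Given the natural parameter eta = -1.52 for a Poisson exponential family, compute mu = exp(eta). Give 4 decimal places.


Expectation parameter for Poisson exponential family:
mu = exp(eta).
eta = -1.52.
mu = exp(-1.52) = 0.2187

0.2187


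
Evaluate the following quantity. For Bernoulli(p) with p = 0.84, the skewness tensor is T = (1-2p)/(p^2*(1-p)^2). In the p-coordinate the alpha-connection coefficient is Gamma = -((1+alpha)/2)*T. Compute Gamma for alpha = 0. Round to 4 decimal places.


Skewness (Amari-Chentsov) tensor: T = (1-2p)/(p^2*(1-p)^2).
p = 0.84, 1-2p = -0.68, p^2 = 0.7056, (1-p)^2 = 0.0256.
T = -0.68/(0.7056 * 0.0256) = -37.645266.
In the p-coordinate, Gamma^(alpha) = Gamma^(0) - (alpha/2)*T with Gamma^(0) = (1/2)*g'(p) = -T/2,
so Gamma^(alpha) = -((1+alpha)/2)*T.
alpha = 0, -(1+alpha)/2 = -0.5.
Gamma = -0.5 * -37.645266 = 18.8226

18.8226


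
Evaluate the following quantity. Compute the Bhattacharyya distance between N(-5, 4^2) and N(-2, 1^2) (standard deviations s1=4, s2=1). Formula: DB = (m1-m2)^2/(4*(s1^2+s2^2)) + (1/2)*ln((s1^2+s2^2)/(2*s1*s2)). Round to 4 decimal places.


Bhattacharyya distance between two Gaussians:
DB = (m1-m2)^2/(4*(s1^2+s2^2)) + (1/2)*ln((s1^2+s2^2)/(2*s1*s2)).
(m1-m2)^2 = (-3)^2 = 9.
s1^2+s2^2 = 16 + 1 = 17.
term1 = 9/68 = 0.132353.
term2 = 0.5*ln(17/8.0) = 0.376886.
DB = 0.132353 + 0.376886 = 0.5092

0.5092


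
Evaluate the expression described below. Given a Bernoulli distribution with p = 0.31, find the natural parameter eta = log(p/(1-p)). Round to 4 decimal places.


Natural parameter for Bernoulli: eta = log(p/(1-p)).
p = 0.31, 1-p = 0.69.
p/(1-p) = 0.449275.
eta = log(0.449275) = -0.8001

-0.8001


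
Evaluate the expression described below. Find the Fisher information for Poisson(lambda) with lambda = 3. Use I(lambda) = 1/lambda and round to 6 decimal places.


Fisher information for Poisson: I(lambda) = 1/lambda.
lambda = 3.
I(lambda) = 1/3 = 0.333333

0.333333


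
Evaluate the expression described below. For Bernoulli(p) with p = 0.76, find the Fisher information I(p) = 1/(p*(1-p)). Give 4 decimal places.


For Bernoulli(p), Fisher information is I(p) = 1/(p*(1-p)).
p = 0.76, 1-p = 0.24.
p*(1-p) = 0.1824.
I(p) = 1/0.1824 = 5.4825

5.4825


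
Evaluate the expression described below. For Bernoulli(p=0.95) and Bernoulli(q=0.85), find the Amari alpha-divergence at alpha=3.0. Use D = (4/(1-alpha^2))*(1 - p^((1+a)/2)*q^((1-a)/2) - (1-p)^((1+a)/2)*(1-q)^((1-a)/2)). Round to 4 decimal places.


Amari alpha-divergence:
D = (4/(1-alpha^2))*(1 - p^((1+a)/2)*q^((1-a)/2) - (1-p)^((1+a)/2)*(1-q)^((1-a)/2)).
alpha = 3.0, p = 0.95, q = 0.85.
e1 = (1+alpha)/2 = 2.0, e2 = (1-alpha)/2 = -1.0.
t1 = p^e1 * q^e2 = 0.95^2.0 * 0.85^-1.0 = 1.061765.
t2 = (1-p)^e1 * (1-q)^e2 = 0.05^2.0 * 0.15^-1.0 = 0.016667.
4/(1-alpha^2) = -0.5.
D = -0.5*(1 - 1.061765 - 0.016667) = 0.0392

0.0392


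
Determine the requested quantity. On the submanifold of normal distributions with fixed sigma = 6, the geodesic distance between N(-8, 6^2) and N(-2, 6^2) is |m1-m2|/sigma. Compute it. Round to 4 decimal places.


On the fixed-variance normal subfamily, geodesic distance = |m1-m2|/sigma.
|-8 - -2| = 6.
sigma = 6.
d = 6/6 = 1.0000

1.0000


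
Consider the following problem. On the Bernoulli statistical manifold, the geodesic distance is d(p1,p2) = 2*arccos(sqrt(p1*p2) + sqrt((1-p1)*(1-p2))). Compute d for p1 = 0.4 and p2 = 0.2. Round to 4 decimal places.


Geodesic distance on Bernoulli manifold:
d(p1,p2) = 2*arccos(sqrt(p1*p2) + sqrt((1-p1)*(1-p2))).
sqrt(p1*p2) = sqrt(0.4*0.2) = 0.282843.
sqrt((1-p1)*(1-p2)) = sqrt(0.6*0.8) = 0.69282.
arg = 0.282843 + 0.69282 = 0.975663.
d = 2*arccos(0.975663) = 0.4421

0.4421


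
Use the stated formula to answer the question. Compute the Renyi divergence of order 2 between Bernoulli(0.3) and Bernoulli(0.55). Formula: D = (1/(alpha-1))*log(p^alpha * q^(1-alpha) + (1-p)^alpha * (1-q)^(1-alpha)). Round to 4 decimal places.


Renyi divergence of order alpha between Bernoulli distributions:
D = (1/(alpha-1))*log(p^alpha * q^(1-alpha) + (1-p)^alpha * (1-q)^(1-alpha)).
alpha = 2, p = 0.3, q = 0.55.
p^alpha * q^(1-alpha) = 0.3^2 * 0.55^-1 = 0.163636.
(1-p)^alpha * (1-q)^(1-alpha) = 0.7^2 * 0.45^-1 = 1.088889.
sum = 0.163636 + 1.088889 = 1.252525.
D = (1/1)*log(1.252525) = 0.2252

0.2252


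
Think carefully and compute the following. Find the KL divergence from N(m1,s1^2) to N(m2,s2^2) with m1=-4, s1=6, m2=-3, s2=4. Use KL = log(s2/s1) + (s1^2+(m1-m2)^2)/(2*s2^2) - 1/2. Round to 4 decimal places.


KL divergence between normal distributions:
KL = log(s2/s1) + (s1^2 + (m1-m2)^2)/(2*s2^2) - 1/2.
log(4/6) = -0.405465.
(6^2 + (-4--3)^2)/(2*4^2) = (36 + 1)/32 = 1.15625.
KL = -0.405465 + 1.15625 - 0.5 = 0.2508

0.2508


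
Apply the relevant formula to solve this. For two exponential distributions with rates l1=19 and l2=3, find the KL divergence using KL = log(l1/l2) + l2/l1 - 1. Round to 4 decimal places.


KL divergence for exponential family:
KL = log(l1/l2) + l2/l1 - 1.
log(19/3) = 1.845827.
3/19 = 0.157895.
KL = 1.845827 + 0.157895 - 1 = 1.0037

1.0037


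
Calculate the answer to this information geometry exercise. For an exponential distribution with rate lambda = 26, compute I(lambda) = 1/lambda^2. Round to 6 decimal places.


Fisher information for exponential: I(lambda) = 1/lambda^2.
lambda = 26, lambda^2 = 676.
I = 1/676 = 0.001479

0.001479


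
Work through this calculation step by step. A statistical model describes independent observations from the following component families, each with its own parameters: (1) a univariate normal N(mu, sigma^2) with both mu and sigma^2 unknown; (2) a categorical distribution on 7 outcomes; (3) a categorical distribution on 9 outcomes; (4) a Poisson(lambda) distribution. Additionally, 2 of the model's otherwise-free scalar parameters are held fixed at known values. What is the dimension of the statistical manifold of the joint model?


The dimension of a statistical manifold equals the number of free
(independent) real parameters of the model. For a product of independent
blocks the parameter counts add.
- normal (mu, sigma^2): 2.
- categorical on 7 outcomes (probabilities sum to 1): 7-1 = 6.
- categorical on 9 outcomes (probabilities sum to 1): 9-1 = 8.
- Poisson (lambda): 1.
Total = 2 + 6 + 8 + 1 = 17.
2 parameter(s) fixed at known values: 17 - 2 = 15.
Dimension = 15

15
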